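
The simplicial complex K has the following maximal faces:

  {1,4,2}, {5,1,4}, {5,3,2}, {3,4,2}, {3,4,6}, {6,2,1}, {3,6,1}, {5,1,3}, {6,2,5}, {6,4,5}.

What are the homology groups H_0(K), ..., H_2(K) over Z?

H_0 ≅ Z,  H_1 ≅ Z/2Z,  H_2 = 0.

Take the total order 1 < 2 < 3 < 4 < 5 < 6 on the vertex set. Then K (dimension 2) consists of the simplices:

  0-simplices (6): [1], [2], [3], [4], [5], [6]
  1-simplices (15): [1,2], [1,3], [1,4], [1,5], [1,6], [2,3], [2,4], [2,5], [2,6], [3,4], [3,5], [3,6], [4,5], [4,6], [5,6]
  2-simplices (10): [1,2,4], [1,2,6], [1,3,5], [1,3,6], [1,4,5], [2,3,4], [2,3,5], [2,5,6], [3,4,6], [4,5,6]

Hence C_0 ≅ Z^6, C_1 ≅ Z^15, C_2 ≅ Z^10.

Boundary ∂_1: C_1 → C_0 sends each edge [p,q] (with p < q) to q − p. For instance
  ∂[3,5] = [5] − [3].
The resulting 6×15 matrix has rank 5, and its Smith normal form has invariant factors (1,1,1,1,1).

Boundary ∂_2: C_2 → C_1 sends each 2-simplex [p,q,r] to [q,r] − [p,r] + [p,q]. For instance
  ∂[1,3,6] = [3,6] − [1,6] + [1,3],
  ∂[1,4,5] = [4,5] − [1,5] + [1,4].
The 15×10 boundary matrix has rank 10 and Smith normal form diag(1,1,1,1,1,1,1,1,1,2).

Reading off H_k = ker ∂_k / im ∂_{k+1}:

  H_0: rank C_0 − rank ∂_1 = 6 − 5 = 1, and the invariant factors of ∂_1 are all 1, so H_0 ≅ Z.
  H_1: rank ker ∂_1 − rank ∂_2 = (15 − 5) − 10 = 0, and ∂_2 has invariant factor 2 > 1, so H_1 ≅ Z/2Z.
  H_2: rank ker ∂_2 − rank ∂_3 = (10 − 10) − 0 = 0, and there is no ∂_3, so H_2 ≅ 0.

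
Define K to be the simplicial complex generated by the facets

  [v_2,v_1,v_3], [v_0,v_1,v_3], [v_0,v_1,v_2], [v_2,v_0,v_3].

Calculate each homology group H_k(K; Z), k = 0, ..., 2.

Order the vertices as v_0 < v_1 < v_2 < v_3. Listing each simplex with vertices in this order, K has dimension 2 with simplices:

  0-simplices (4): [v_0], [v_1], [v_2], [v_3]
  1-simplices (6): [v_0,v_1], [v_0,v_2], [v_0,v_3], [v_1,v_2], [v_1,v_3], [v_2,v_3]
  2-simplices (4): [v_0,v_1,v_2], [v_0,v_1,v_3], [v_0,v_2,v_3], [v_1,v_2,v_3]

so the chain groups are C_0 ≅ Z^4, C_1 ≅ Z^6, C_2 ≅ Z^4.

The boundary map ∂_1: C_1 → C_0 is given by ∂[p,q] = [q] − [p].
The resulting 4×6 matrix has rank 3, and its Smith normal form has invariant factors (1,1,1).

The boundary map ∂_2: C_2 → C_1 acts by ∂[p,q,r] = [q,r] − [p,r] + [p,q]. For instance
  ∂[v_0,v_2,v_3] = [v_2,v_3] − [v_0,v_3] + [v_0,v_2],
  ∂[v_0,v_1,v_2] = [v_1,v_2] − [v_0,v_2] + [v_0,v_1].
The 6×4 boundary matrix has rank 3 and Smith normal form diag(1,1,1).

Computing H_k = (kernel of ∂_k) / (image of ∂_{k+1}):

  H_0: rank C_0 − rank ∂_1 = 4 − 3 = 1, and the invariant factors of ∂_1 are all 1, so H_0 = Z.
  H_1: rank ker ∂_1 − rank ∂_2 = (6 − 3) − 3 = 0, and the invariant factors of ∂_2 are all 1, so H_1 = 0.
  H_2: rank ker ∂_2 − rank ∂_3 = (4 − 3) − 0 = 1, and there is no ∂_3, so H_2 = Z.

As a check, the Euler characteristic is 4 − 6 + 4 = 2, which agrees with 1 − 0 + 1 = 2.
(K is a triangulation of the 2-sphere S^2.)

H_0 = Z,  H_1 = 0,  H_2 = Z.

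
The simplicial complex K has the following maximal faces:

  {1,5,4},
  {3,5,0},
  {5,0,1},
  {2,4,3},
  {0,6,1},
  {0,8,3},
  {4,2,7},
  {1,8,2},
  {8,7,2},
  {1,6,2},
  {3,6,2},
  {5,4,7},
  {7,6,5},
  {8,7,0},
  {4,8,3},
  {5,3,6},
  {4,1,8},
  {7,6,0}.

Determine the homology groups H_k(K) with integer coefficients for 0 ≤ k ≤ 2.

Take the total order 0 < 1 < 2 < 3 < 4 < 5 < 6 < 7 < 8 on the vertex set. Then K (dimension 2) consists of the simplices:

  0-simplices (9): [0], [1], [2], [3], [4], [5], [6], [7], [8]
  1-simplices (27): (27 of them)
  2-simplices (18): [0,1,5], [0,1,6], [0,3,5], [0,3,8], [0,6,7], [0,7,8], [1,2,6], [1,2,8], [1,4,5], [1,4,8], [2,3,4], [2,3,6], [2,4,7], [2,7,8], [3,4,8], [3,5,6], [4,5,7], [5,6,7]

giving chain groups C_0 ≅ Z^9, C_1 ≅ Z^27, C_2 ≅ Z^18.

∂_1: C_1 → C_0 maps an edge to its endpoints' difference, ∂[p,q] = q − p. For instance
  ∂[2,3] = [3] − [2].
This gives a 9×27 integer matrix of rank 8; reducing to Smith normal form yields diagonal entries (1,1,1,1,1,1,1,1).

Boundary ∂_2: C_2 → C_1 acts by ∂[p,q,r] = [q,r] − [p,r] + [p,q]. For instance
  ∂[3,4,8] = [4,8] − [3,8] + [3,4],
  ∂[0,6,7] = [6,7] − [0,7] + [0,6].
The resulting 27×18 matrix has rank 18, and its Smith normal form has invariant factors (1,1,1,1,1,1,1,1,1,1,1,1,1,1,1,1,1,2).

From H_k ≅ ker(∂_k) / im(∂_{k+1}) we obtain:

  H_0: rank C_0 − rank ∂_1 = 9 − 8 = 1, and the invariant factors of ∂_1 are all 1, so H_0 ≅ Z.
  H_1: rank ker ∂_1 − rank ∂_2 = (27 − 8) − 18 = 1, and ∂_2 has invariant factor 2 > 1, so H_1 ≅ Z ⊕ Z/2.
  H_2: rank ker ∂_2 − rank ∂_3 = (18 − 18) − 0 = 0, and there is no ∂_3, so H_2 ≅ 0.

(K is a triangulation of the Klein bottle.)

H_0 ≅ Z,  H_1 ≅ Z ⊕ Z/2,  H_2 = 0.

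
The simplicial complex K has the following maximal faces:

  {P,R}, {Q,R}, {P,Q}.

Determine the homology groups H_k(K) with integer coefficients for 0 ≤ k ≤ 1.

K has 3 vertices, 3 edges.
rank ∂_0 = 0, rank ∂_1 = 2 ⇒ b_0 = 3 − 0 − 2 = 1; all invariant factors of ∂_1 are 1 so no torsion. So H_0 ≅ Z.
rank ∂_1 = 2, rank ∂_2 = 0 ⇒ b_1 = 3 − 2 − 0 = 1. So H_1 ≅ Z.

H_0 = Z,  H_1 = Z.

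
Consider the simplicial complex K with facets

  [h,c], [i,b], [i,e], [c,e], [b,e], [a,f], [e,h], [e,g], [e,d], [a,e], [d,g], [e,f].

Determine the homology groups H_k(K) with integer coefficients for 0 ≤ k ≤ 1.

H_0 ≅ Z,  H_1 ≅ Z^4.

We work with the vertex ordering a < b < c < d < e < f < g < h < i. The simplices of K, each written with vertices in increasing order, are:

  0-simplices (9): a, b, c, d, e, f, g, h, i
  1-simplices (12): ae, af, be, bi, ce, ch, de, dg, ef, eg, eh, ei

so the chain groups are C_0 ≅ Z^9, C_1 ≅ Z^12.

Boundary ∂_1: C_1 → C_0 maps an edge to its endpoints' difference, ∂[p,q] = q − p. For instance
  ∂ch = h − c.
The resulting 9×12 matrix has rank 8, and its Smith normal form has invariant factors (1,1,1,1,1,1,1,1).

Computing H_k = (kernel of ∂_k) / (image of ∂_{k+1}):

  H_0: rank C_0 − rank ∂_1 = 9 − 8 = 1, and the invariant factors of ∂_1 are all 1, so H_0 ≅ Z.
  H_1: rank ker ∂_1 − rank ∂_2 = (12 − 8) − 0 = 4, and there is no ∂_2, so H_1 ≅ Z^4.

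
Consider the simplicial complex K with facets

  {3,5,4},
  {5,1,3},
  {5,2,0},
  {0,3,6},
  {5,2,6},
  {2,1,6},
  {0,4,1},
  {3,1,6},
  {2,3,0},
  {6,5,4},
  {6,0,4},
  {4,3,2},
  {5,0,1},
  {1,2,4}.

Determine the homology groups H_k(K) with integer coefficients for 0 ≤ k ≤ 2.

We work with the vertex ordering 0 < 1 < 2 < 3 < 4 < 5 < 6. The simplices of K, each written with vertices in increasing order, are:

  0-simplices (7): [0], [1], [2], [3], [4], [5], [6]
  1-simplices (21): [0,1], [0,2], [0,3], [0,4], [0,5], [0,6], [1,2], [1,3], [1,4], [1,5], [1,6], [2,3], [2,4], [2,5], [2,6], [3,4], [3,5], [3,6], [4,5], [4,6], [5,6]
  2-simplices (14): [0,1,4], [0,1,5], [0,2,3], [0,2,5], [0,3,6], [0,4,6], [1,2,4], [1,2,6], [1,3,5], [1,3,6], [2,3,4], [2,5,6], [3,4,5], [4,5,6]

so the chain groups are C_0 ≅ Z^7, C_1 ≅ Z^21, C_2 ≅ Z^14.

∂_1: C_1 → C_0 sends each edge [p,q] (with p < q) to q − p.
This gives a 7×21 integer matrix of rank 6; reducing to Smith normal form yields diagonal entries (1,1,1,1,1,1).

∂_2: C_2 → C_1 maps a triangle to the signed sum of its edges. For instance
  ∂[1,3,6] = [3,6] − [1,6] + [1,3],
  ∂[4,5,6] = [5,6] − [4,6] + [4,5].
The resulting 21×14 matrix has rank 13, and its Smith normal form has invariant factors (1,1,1,1,1,1,1,1,1,1,1,1,1).

Reading off H_k = ker ∂_k / im ∂_{k+1}:

  H_0: rank C_0 − rank ∂_1 = 7 − 6 = 1, and the invariant factors of ∂_1 are all 1, so H_0 ≅ Z.
  H_1: rank ker ∂_1 − rank ∂_2 = (21 − 6) − 13 = 2, and the invariant factors of ∂_2 are all 1, so H_1 ≅ Z^2.
  H_2: rank ker ∂_2 − rank ∂_3 = (14 − 13) − 0 = 1, and there is no ∂_3, so H_2 ≅ Z.

As a check, the Euler characteristic is 7 − 21 + 14 = 0, which agrees with 1 − 2 + 1 = 0.

H_0 ≅ Z,  H_1 ≅ Z^2,  H_2 ≅ Z.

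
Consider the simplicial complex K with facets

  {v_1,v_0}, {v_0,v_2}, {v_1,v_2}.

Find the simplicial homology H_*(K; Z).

We work with the vertex ordering v_0 < v_1 < v_2. The simplices of K, each written with vertices in increasing order, are:

  0-simplices (3): [v_0], [v_1], [v_2]
  1-simplices (3): [v_0,v_1], [v_0,v_2], [v_1,v_2]

giving chain groups C_0 ≅ Z^3, C_1 ≅ Z^3.

Boundary ∂_1: C_1 → C_0 maps an edge to its endpoints' difference, ∂[p,q] = q − p. For instance
  ∂[v_0,v_1] = [v_1] − [v_0].
As a 3×3 matrix over Z this has rank 2, with invariant factors (1,1).

Now H_k = ker ∂_k / im ∂_{k+1}, so:

  H_0: rank C_0 − rank ∂_1 = 3 − 2 = 1, and the invariant factors of ∂_1 are all 1, so H_0 ≅ Z.
  H_1: rank ker ∂_1 − rank ∂_2 = (3 − 2) − 0 = 1, and there is no ∂_2, so H_1 ≅ Z.

H_0 = Z,  H_1 = Z.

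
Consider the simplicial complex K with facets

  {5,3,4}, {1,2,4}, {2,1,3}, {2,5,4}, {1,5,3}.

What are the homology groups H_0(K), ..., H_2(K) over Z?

H_0 = Z,  H_1 = Z,  H_2 = 0.

K has 5 vertices, 10 edges, 5 triangles.
rank ∂_0 = 0, rank ∂_1 = 4 ⇒ b_0 = 5 − 0 − 4 = 1; all invariant factors of ∂_1 are 1 so no torsion. So H_0 ≅ Z.
rank ∂_1 = 4, rank ∂_2 = 5 ⇒ b_1 = 10 − 4 − 5 = 1; all invariant factors of ∂_2 are 1 so no torsion. So H_1 ≅ Z.
rank ∂_2 = 5, rank ∂_3 = 0 ⇒ b_2 = 5 − 5 − 0 = 0. So H_2 ≅ 0.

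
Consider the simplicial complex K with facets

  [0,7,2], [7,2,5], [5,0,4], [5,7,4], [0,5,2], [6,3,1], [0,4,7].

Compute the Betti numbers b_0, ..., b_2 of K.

We work with the vertex ordering 0 < 1 < 2 < 3 < 4 < 5 < 6 < 7. The simplices of K, each written with vertices in increasing order, are:

  0-simplices (8): [0], [1], [2], [3], [4], [5], [6], [7]
  1-simplices (12): [0,2], [0,4], [0,5], [0,7], [1,3], [1,6], [2,5], [2,7], [3,6], [4,5], [4,7], [5,7]
  2-simplices (7): [0,2,5], [0,2,7], [0,4,5], [0,4,7], [1,3,6], [2,5,7], [4,5,7]

so the chain groups are C_0 ≅ Z^8, C_1 ≅ Z^12, C_2 ≅ Z^7.

Boundary ∂_1: C_1 → C_0 sends each edge [p,q] (with p < q) to q − p. For instance
  ∂[1,3] = [3] − [1].
As a 8×12 matrix over Z this has rank 6, with invariant factors (1,1,1,1,1,1).

Boundary ∂_2: C_2 → C_1 acts by ∂[p,q,r] = [q,r] − [p,r] + [p,q]. For instance
  ∂[0,2,7] = [2,7] − [0,7] + [0,2],
  ∂[2,5,7] = [5,7] − [2,7] + [2,5].
The resulting 12×7 matrix has rank 6, and its Smith normal form has invariant factors (1,1,1,1,1,1).

From H_k ≅ ker(∂_k) / im(∂_{k+1}) we obtain:

  H_0: rank C_0 − rank ∂_1 = 8 − 6 = 2, and the invariant factors of ∂_1 are all 1, so H_0 = Z^2.
  H_1: rank ker ∂_1 − rank ∂_2 = (12 − 6) − 6 = 0, and the invariant factors of ∂_2 are all 1, so H_1 = 0.
  H_2: rank ker ∂_2 − rank ∂_3 = (7 − 6) − 0 = 1, and there is no ∂_3, so H_2 = Z.

Hence the Betti numbers are b_0 = 2, b_1 = 0, b_2 = 1.

b_0 = 2, b_1 = 0, b_2 = 1.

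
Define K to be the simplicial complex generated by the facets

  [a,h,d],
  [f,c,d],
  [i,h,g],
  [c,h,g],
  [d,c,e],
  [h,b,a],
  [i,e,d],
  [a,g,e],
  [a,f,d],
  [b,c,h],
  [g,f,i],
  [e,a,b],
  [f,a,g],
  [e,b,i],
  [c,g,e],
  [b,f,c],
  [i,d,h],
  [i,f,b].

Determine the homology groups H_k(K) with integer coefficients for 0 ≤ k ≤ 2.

H_0 ≅ Z,  H_1 ≅ Z^2,  H_2 ≅ Z.

K has 9 vertices, 27 edges, 18 triangles.
rank ∂_0 = 0, rank ∂_1 = 8 ⇒ b_0 = 9 − 0 − 8 = 1; all invariant factors of ∂_1 are 1 so no torsion. So H_0 = Z.
rank ∂_1 = 8, rank ∂_2 = 17 ⇒ b_1 = 27 − 8 − 17 = 2; all invariant factors of ∂_2 are 1 so no torsion. So H_1 = Z^2.
rank ∂_2 = 17, rank ∂_3 = 0 ⇒ b_2 = 18 − 17 − 0 = 1. So H_2 = Z.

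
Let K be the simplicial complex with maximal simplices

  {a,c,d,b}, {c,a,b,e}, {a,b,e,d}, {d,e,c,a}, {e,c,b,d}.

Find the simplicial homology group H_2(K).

H_2 ≅ 0.

We work with the vertex ordering a < b < c < d < e. The simplices of K, each written with vertices in increasing order, are:

  0-simplices (5): a, b, c, d, e
  1-simplices (10): ab, ac, ad, ae, bc, bd, be, cd, ce, de
  2-simplices (10): abc, abd, abe, acd, ace, ade, bcd, bce, bde, cde
  3-simplices (5): abcd, abce, abde, acde, bcde

Hence C_0 ≅ Z^5, C_1 ≅ Z^10, C_2 ≅ Z^10, C_3 ≅ Z^5.

The boundary map ∂_1: C_1 → C_0 is given by ∂[p,q] = [q] − [p]. For instance
  ∂cd = d − c.
As a 5×10 matrix over Z this has rank 4, with invariant factors (1,1,1,1).

Boundary ∂_2: C_2 → C_1 acts by ∂[p,q,r] = [q,r] − [p,r] + [p,q]. For instance
  ∂abe = be − ae + ab,
  ∂bde = de − be + bd.
As a 10×10 matrix over Z this has rank 6, with invariant factors (1,1,1,1,1,1).

The boundary map ∂_3: C_3 → C_2 sends each 3-simplex σ to the alternating sum Σ_i (−1)^i (σ with its i-th vertex removed). For instance
  ∂abce = bce − ace + abe − abc,
  ∂bcde = cde − bde + bce − bcd.
The 10×5 boundary matrix has rank 4 and Smith normal form diag(1,1,1,1).

Now H_k = ker ∂_k / im ∂_{k+1}, so:

  H_2: rank ker ∂_2 − rank ∂_3 = (10 − 6) − 4 = 0, and the invariant factors of ∂_3 are all 1, so H_2 ≅ 0.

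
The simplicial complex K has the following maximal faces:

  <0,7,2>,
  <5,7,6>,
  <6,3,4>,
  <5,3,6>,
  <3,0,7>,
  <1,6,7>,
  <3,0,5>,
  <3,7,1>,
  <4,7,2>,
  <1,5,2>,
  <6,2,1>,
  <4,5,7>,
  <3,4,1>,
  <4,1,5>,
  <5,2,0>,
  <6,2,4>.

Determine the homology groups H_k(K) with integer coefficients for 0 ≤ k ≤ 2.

Take the total order 0 < 1 < 2 < 3 < 4 < 5 < 6 < 7 on the vertex set. Then K (dimension 2) consists of the simplices:

  0-simplices (8): [0], [1], [2], [3], [4], [5], [6], [7]
  1-simplices (24): (24 of them)
  2-simplices (16): [0,2,5], [0,2,7], [0,3,5], [0,3,7], [1,2,5], [1,2,6], [1,3,4], [1,3,7], [1,4,5], [1,6,7], [2,4,6], [2,4,7], [3,4,6], [3,5,6], [4,5,7], [5,6,7]

Hence C_0 ≅ Z^8, C_1 ≅ Z^24, C_2 ≅ Z^16.

Boundary ∂_1: C_1 → C_0 is given by ∂[p,q] = [q] − [p]. For instance
  ∂[1,4] = [4] − [1].
The 8×24 boundary matrix has rank 7 and Smith normal form diag(1,1,1,1,1,1,1).

∂_2: C_2 → C_1 sends each 2-simplex [p,q,r] to [q,r] − [p,r] + [p,q]. For instance
  ∂[2,4,6] = [4,6] − [2,6] + [2,4],
  ∂[0,3,5] = [3,5] − [0,5] + [0,3].
The resulting 24×16 matrix has rank 15, and its Smith normal form has invariant factors (1,1,1,1,1,1,1,1,1,1,1,1,1,1,1).

Now H_k = ker ∂_k / im ∂_{k+1}, so:

  H_0: rank C_0 − rank ∂_1 = 8 − 7 = 1, and the invariant factors of ∂_1 are all 1, so H_0 = Z.
  H_1: rank ker ∂_1 − rank ∂_2 = (24 − 7) − 15 = 2, and the invariant factors of ∂_2 are all 1, so H_1 = Z^2.
  H_2: rank ker ∂_2 − rank ∂_3 = (16 − 15) − 0 = 1, and there is no ∂_3, so H_2 = Z.

H_0 = Z,  H_1 = Z^2,  H_2 = Z.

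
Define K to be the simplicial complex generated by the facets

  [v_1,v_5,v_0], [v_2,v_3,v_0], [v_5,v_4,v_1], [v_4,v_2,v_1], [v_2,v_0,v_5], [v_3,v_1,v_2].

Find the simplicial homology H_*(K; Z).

H_0 = Z,  H_1 = Z,  H_2 = 0.

We work with the vertex ordering v_0 < v_1 < v_2 < v_3 < v_4 < v_5. The simplices of K, each written with vertices in increasing order, are:

  0-simplices (6): [v_0], [v_1], [v_2], [v_3], [v_4], [v_5]
  1-simplices (12): [v_0,v_1], [v_0,v_2], [v_0,v_3], [v_0,v_5], [v_1,v_2], [v_1,v_3], [v_1,v_4], [v_1,v_5], [v_2,v_3], [v_2,v_4], [v_2,v_5], [v_4,v_5]
  2-simplices (6): [v_0,v_1,v_5], [v_0,v_2,v_3], [v_0,v_2,v_5], [v_1,v_2,v_3], [v_1,v_2,v_4], [v_1,v_4,v_5]

Hence C_0 ≅ Z^6, C_1 ≅ Z^12, C_2 ≅ Z^6.

∂_1: C_1 → C_0 sends each edge [p,q] (with p < q) to q − p.
As a 6×12 matrix over Z this has rank 5, with invariant factors (1,1,1,1,1).

Boundary ∂_2: C_2 → C_1 sends each 2-simplex [p,q,r] to [q,r] − [p,r] + [p,q]. For instance
  ∂[v_1,v_4,v_5] = [v_4,v_5] − [v_1,v_5] + [v_1,v_4],
  ∂[v_0,v_2,v_5] = [v_2,v_5] − [v_0,v_5] + [v_0,v_2].
This gives a 12×6 integer matrix of rank 6; reducing to Smith normal form yields diagonal entries (1,1,1,1,1,1).

Reading off H_k = ker ∂_k / im ∂_{k+1}:

  H_0: rank C_0 − rank ∂_1 = 6 − 5 = 1, and the invariant factors of ∂_1 are all 1, so H_0 = Z.
  H_1: rank ker ∂_1 − rank ∂_2 = (12 − 5) − 6 = 1, and the invariant factors of ∂_2 are all 1, so H_1 = Z.
  H_2: rank ker ∂_2 − rank ∂_3 = (6 − 6) − 0 = 0, and there is no ∂_3, so H_2 = 0.

(K is a triangulation of the cylinder S^1 x I.)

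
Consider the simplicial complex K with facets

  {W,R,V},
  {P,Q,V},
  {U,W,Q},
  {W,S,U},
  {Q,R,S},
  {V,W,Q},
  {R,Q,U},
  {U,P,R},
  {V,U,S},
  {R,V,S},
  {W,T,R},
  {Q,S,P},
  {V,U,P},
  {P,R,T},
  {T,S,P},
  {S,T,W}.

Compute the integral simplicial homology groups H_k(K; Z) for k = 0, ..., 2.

Take the total order P < Q < R < S < T < U < V < W on the vertex set. Then K (dimension 2) consists of the simplices:

  0-simplices (8): P, Q, R, S, T, U, V, W
  1-simplices (24): PQ, PR, PS, PT, PU, PV, QR, QS, QU, QV, QW, RS, RT, RU, RV, RW, ST, SU, SV, SW, TW, UV, UW, VW
  2-simplices (16): PQS, PQV, PRT, PRU, PST, PUV, QRS, QRU, QUW, QVW, RSV, RTW, RVW, STW, SUV, SUW

so the chain groups are C_0 ≅ Z^8, C_1 ≅ Z^24, C_2 ≅ Z^16.

Boundary ∂_1: C_1 → C_0 sends each edge [p,q] (with p < q) to q − p. For instance
  ∂ST = T − S.
The 8×24 boundary matrix has rank 7 and Smith normal form diag(1,1,1,1,1,1,1).

Boundary ∂_2: C_2 → C_1 sends each 2-simplex [p,q,r] to [q,r] − [p,r] + [p,q]. For instance
  ∂RVW = VW − RW + RV,
  ∂QUW = UW − QW + QU.
The 24×16 boundary matrix has rank 15 and Smith normal form diag(1,1,1,1,1,1,1,1,1,1,1,1,1,1,1).

From H_k ≅ ker(∂_k) / im(∂_{k+1}) we obtain:

  H_0: rank C_0 − rank ∂_1 = 8 − 7 = 1, and the invariant factors of ∂_1 are all 1, so H_0 = Z.
  H_1: rank ker ∂_1 − rank ∂_2 = (24 − 7) − 15 = 2, and the invariant factors of ∂_2 are all 1, so H_1 = Z^2.
  H_2: rank ker ∂_2 − rank ∂_3 = (16 − 15) − 0 = 1, and there is no ∂_3, so H_2 = Z.

H_0 ≅ Z,  H_1 ≅ Z^2,  H_2 ≅ Z.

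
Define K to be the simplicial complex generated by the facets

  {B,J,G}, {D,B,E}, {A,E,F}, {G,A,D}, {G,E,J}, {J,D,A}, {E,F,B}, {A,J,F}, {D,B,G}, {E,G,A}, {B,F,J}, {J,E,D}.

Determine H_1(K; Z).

Fix the vertex order A < B < D < E < F < G < J and write every simplex with vertices in increasing order. Then dim K = 2 and the simplices of K are:

  0-simplices (7): A, B, D, E, F, G, J
  1-simplices (18): AD, AE, AF, AG, AJ, BD, BE, BF, BG, BJ, DE, DG, DJ, EF, EG, EJ, FJ, GJ
  2-simplices (12): ADG, ADJ, AEF, AEG, AFJ, BDE, BDG, BEF, BFJ, BGJ, DEJ, EGJ

so the chain groups are C_0 ≅ Z^7, C_1 ≅ Z^18, C_2 ≅ Z^12.

The boundary map ∂_1: C_1 → C_0 maps an edge to its endpoints' difference, ∂[p,q] = q − p.
As a 7×18 matrix over Z this has rank 6, with invariant factors (1,1,1,1,1,1).

∂_2: C_2 → C_1 sends each 2-simplex [p,q,r] to [q,r] − [p,r] + [p,q]. For instance
  ∂BDG = DG − BG + BD,
  ∂AFJ = FJ − AJ + AF.
As a 18×12 matrix over Z this has rank 12, with invariant factors (1,1,1,1,1,1,1,1,1,1,1,2).

From H_k ≅ ker(∂_k) / im(∂_{k+1}) we obtain:

  H_1: rank ker ∂_1 − rank ∂_2 = (18 − 6) − 12 = 0, and ∂_2 has invariant factor 2 > 1, so H_1 = Z_2.

H_1 = Z_2.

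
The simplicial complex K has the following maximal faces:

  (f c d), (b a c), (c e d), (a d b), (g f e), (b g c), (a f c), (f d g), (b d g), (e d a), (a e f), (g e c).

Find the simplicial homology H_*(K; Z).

K has 7 vertices, 18 edges, 12 triangles.
rank ∂_0 = 0, rank ∂_1 = 6 ⇒ b_0 = 7 − 0 − 6 = 1; all invariant factors of ∂_1 are 1 so no torsion. So H_0 ≅ Z.
rank ∂_1 = 6, rank ∂_2 = 12 ⇒ b_1 = 18 − 6 − 12 = 0; ∂_2 has invariant factor(s) [2] giving torsion. So H_1 ≅ Z/2.
rank ∂_2 = 12, rank ∂_3 = 0 ⇒ b_2 = 12 − 12 − 0 = 0. So H_2 ≅ 0.

H_0 = Z,  H_1 = Z/2,  H_2 = 0.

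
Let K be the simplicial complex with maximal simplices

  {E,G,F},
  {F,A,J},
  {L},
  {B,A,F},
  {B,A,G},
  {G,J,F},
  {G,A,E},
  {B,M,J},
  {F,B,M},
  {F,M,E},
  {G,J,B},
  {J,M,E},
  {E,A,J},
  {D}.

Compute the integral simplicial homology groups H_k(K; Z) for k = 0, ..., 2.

Fix the vertex order A < B < D < E < F < G < J < L < M and write every simplex with vertices in increasing order. Then dim K = 2 and the simplices of K are:

  0-simplices (9): A, B, D, E, F, G, J, L, M
  1-simplices (18): AB, AE, AF, AG, AJ, BF, BG, BJ, BM, EF, EG, EJ, EM, FG, FJ, FM, GJ, JM
  2-simplices (12): ABF, ABG, AEG, AEJ, AFJ, BFM, BGJ, BJM, EFG, EFM, EJM, FGJ

so the chain groups are C_0 ≅ Z^9, C_1 ≅ Z^18, C_2 ≅ Z^12.

Boundary ∂_1: C_1 → C_0 is given by ∂[p,q] = [q] − [p].
As a 9×18 matrix over Z this has rank 6, with invariant factors (1,1,1,1,1,1).

∂_2: C_2 → C_1 maps a triangle to the signed sum of its edges. For instance
  ∂EJM = JM − EM + EJ,
  ∂AFJ = FJ − AJ + AF.
The resulting 18×12 matrix has rank 12, and its Smith normal form has invariant factors (1,1,1,1,1,1,1,1,1,1,1,2).

From H_k ≅ ker(∂_k) / im(∂_{k+1}) we obtain:

  H_0: rank C_0 − rank ∂_1 = 9 − 6 = 3, and the invariant factors of ∂_1 are all 1, so H_0 = Z^3.
  H_1: rank ker ∂_1 − rank ∂_2 = (18 − 6) − 12 = 0, and ∂_2 has invariant factor 2 > 1, so H_1 = Z/2.
  H_2: rank ker ∂_2 − rank ∂_3 = (12 − 12) − 0 = 0, and there is no ∂_3, so H_2 = 0.

As a check, the Euler characteristic is 9 − 18 + 12 = 3, which agrees with 3 − 0 + 0 = 3.

H_0 ≅ Z^3,  H_1 ≅ Z/2,  H_2 = 0.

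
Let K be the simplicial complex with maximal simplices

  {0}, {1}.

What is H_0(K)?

H_0 = Z^2.

Fix the vertex order 0 < 1 and write every simplex with vertices in increasing order. Then dim K = 0 and the simplices of K are:

  0-simplices (2): [0], [1]

giving chain groups C_0 ≅ Z^2.

Computing H_k = (kernel of ∂_k) / (image of ∂_{k+1}):

  H_0: rank C_0 − rank ∂_1 = 2 − 0 = 2, and there is no ∂_1, so H_0 = Z^2.

(K is a triangulation of a set of 2 points.)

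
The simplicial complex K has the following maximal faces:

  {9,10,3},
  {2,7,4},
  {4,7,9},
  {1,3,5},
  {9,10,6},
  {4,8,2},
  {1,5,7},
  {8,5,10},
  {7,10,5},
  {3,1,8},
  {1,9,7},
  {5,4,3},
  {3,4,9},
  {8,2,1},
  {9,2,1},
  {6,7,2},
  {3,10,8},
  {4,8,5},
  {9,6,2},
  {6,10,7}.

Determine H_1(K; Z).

Order the vertices as 1 < 2 < 3 < 4 < 5 < 6 < 7 < 8 < 9 < 10. Listing each simplex with vertices in this order, K has dimension 2 with simplices:

  0-simplices (10): [1], [2], [3], [4], [5], [6], [7], [8], [9], [10]
  1-simplices (30): (30 of them)
  2-simplices (20): (20 of them)

so the chain groups are C_0 ≅ Z^10, C_1 ≅ Z^30, C_2 ≅ Z^20.

Boundary ∂_1: C_1 → C_0 sends each edge [p,q] (with p < q) to q − p. For instance
  ∂[6,10] = [10] − [6].
This gives a 10×30 integer matrix of rank 9; reducing to Smith normal form yields diagonal entries (1,1,1,1,1,1,1,1,1).

Boundary ∂_2: C_2 → C_1 acts by ∂[p,q,r] = [q,r] − [p,r] + [p,q]. For instance
  ∂[4,5,8] = [5,8] − [4,8] + [4,5],
  ∂[1,3,8] = [3,8] − [1,8] + [1,3].
The 30×20 boundary matrix has rank 20 and Smith normal form diag(1,1,1,1,1,1,1,1,1,1,1,1,1,1,1,1,1,1,1,2).

From H_k ≅ ker(∂_k) / im(∂_{k+1}) we obtain:

  H_1: rank ker ∂_1 − rank ∂_2 = (30 − 9) − 20 = 1, and ∂_2 has invariant factor 2 > 1, so H_1 ≅ Z ⊕ Z_2.

(K is a triangulation of the Klein bottle.)

H_1 = Z ⊕ Z_2.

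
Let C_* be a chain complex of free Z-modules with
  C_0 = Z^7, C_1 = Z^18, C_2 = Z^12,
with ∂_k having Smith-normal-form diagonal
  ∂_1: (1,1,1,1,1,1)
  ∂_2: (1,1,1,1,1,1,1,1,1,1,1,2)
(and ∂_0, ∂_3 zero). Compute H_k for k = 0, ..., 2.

H_0: b_0 = 7 − 0 − 6 = 1; torsion from ∂_1 factors > 1: none. So H_0 ≅ Z.
H_1: b_1 = 18 − 6 − 12 = 0; torsion from ∂_2 factors > 1: [2]. So H_1 ≅ Z/2Z.
H_2: b_2 = 12 − 12 − 0 = 0; torsion from ∂_3 factors > 1: none. So H_2 ≅ 0.

H_0 ≅ Z,  H_1 ≅ Z/2Z,  H_2 = 0.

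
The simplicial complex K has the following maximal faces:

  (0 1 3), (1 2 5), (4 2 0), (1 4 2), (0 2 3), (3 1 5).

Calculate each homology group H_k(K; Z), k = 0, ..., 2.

Take the total order 0 < 1 < 2 < 3 < 4 < 5 on the vertex set. Then K (dimension 2) consists of the simplices:

  0-simplices (6): [0], [1], [2], [3], [4], [5]
  1-simplices (12): [0,1], [0,2], [0,3], [0,4], [1,2], [1,3], [1,4], [1,5], [2,3], [2,4], [2,5], [3,5]
  2-simplices (6): [0,1,3], [0,2,3], [0,2,4], [1,2,4], [1,2,5], [1,3,5]

so the chain groups are C_0 ≅ Z^6, C_1 ≅ Z^12, C_2 ≅ Z^6.

Boundary ∂_1: C_1 → C_0 sends each edge [p,q] (with p < q) to q − p.
The resulting 6×12 matrix has rank 5, and its Smith normal form has invariant factors (1,1,1,1,1).

The boundary map ∂_2: C_2 → C_1 acts by ∂[p,q,r] = [q,r] − [p,r] + [p,q]. For instance
  ∂[1,2,4] = [2,4] − [1,4] + [1,2],
  ∂[0,2,4] = [2,4] − [0,4] + [0,2].
The 12×6 boundary matrix has rank 6 and Smith normal form diag(1,1,1,1,1,1).

Reading off H_k = ker ∂_k / im ∂_{k+1}:

  H_0: rank C_0 − rank ∂_1 = 6 − 5 = 1, and the invariant factors of ∂_1 are all 1, so H_0 = Z.
  H_1: rank ker ∂_1 − rank ∂_2 = (12 − 5) − 6 = 1, and the invariant factors of ∂_2 are all 1, so H_1 = Z.
  H_2: rank ker ∂_2 − rank ∂_3 = (6 − 6) − 0 = 0, and there is no ∂_3, so H_2 = 0.

As a check, the Euler characteristic is 6 − 12 + 6 = 0, which agrees with 1 − 1 + 0 = 0.
(K is a triangulation of the cylinder S^1 x I.)

H_0 ≅ Z,  H_1 ≅ Z,  H_2 = 0.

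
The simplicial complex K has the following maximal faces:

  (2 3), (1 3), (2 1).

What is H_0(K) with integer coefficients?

H_0 ≅ Z.

K has 3 vertices, 3 edges.
rank ∂_0 = 0, rank ∂_1 = 2 ⇒ b_0 = 3 − 0 − 2 = 1; all invariant factors of ∂_1 are 1 so no torsion. So H_0 = Z.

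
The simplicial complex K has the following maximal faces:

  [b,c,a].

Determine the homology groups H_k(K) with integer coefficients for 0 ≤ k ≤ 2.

Take the total order a < b < c on the vertex set. Then K (dimension 2) consists of the simplices:

  0-simplices (3): a, b, c
  1-simplices (3): ab, ac, bc
  2-simplices (1): abc

so the chain groups are C_0 ≅ Z^3, C_1 ≅ Z^3, C_2 ≅ Z^1.

Boundary ∂_1: C_1 → C_0 sends each edge [p,q] (with p < q) to q − p.
The resulting 3×3 matrix has rank 2, and its Smith normal form has invariant factors (1,1).

∂_2: C_2 → C_1 maps a triangle to the signed sum of its edges. For instance
  ∂abc = bc − ac + ab.
This gives a 3×1 integer matrix of rank 1; reducing to Smith normal form yields diagonal entries (1).

Now H_k = ker ∂_k / im ∂_{k+1}, so:

  H_0: rank C_0 − rank ∂_1 = 3 − 2 = 1, and the invariant factors of ∂_1 are all 1, so H_0 = Z.
  H_1: rank ker ∂_1 − rank ∂_2 = (3 − 2) − 1 = 0, and the invariant factors of ∂_2 are all 1, so H_1 = 0.
  H_2: rank ker ∂_2 − rank ∂_3 = (1 − 1) − 0 = 0, and there is no ∂_3, so H_2 = 0.

H_0 = Z,  H_1 = 0,  H_2 = 0.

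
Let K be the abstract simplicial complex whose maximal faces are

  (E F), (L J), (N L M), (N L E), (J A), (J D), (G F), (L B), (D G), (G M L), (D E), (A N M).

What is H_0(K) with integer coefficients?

Fix the vertex order A < B < D < E < F < G < J < L < M < N and write every simplex with vertices in increasing order. Then dim K = 2 and the simplices of K are:

  0-simplices (10): A, B, D, E, F, G, J, L, M, N
  1-simplices (17): AJ, AM, AN, BL, DE, DG, DJ, EF, EL, EN, FG, GL, GM, JL, LM, LN, MN
  2-simplices (4): AMN, ELN, GLM, LMN

Hence C_0 ≅ Z^10, C_1 ≅ Z^17, C_2 ≅ Z^4.

∂_1: C_1 → C_0 is given by ∂[p,q] = [q] − [p]. For instance
  ∂EL = L − E.
The resulting 10×17 matrix has rank 9, and its Smith normal form has invariant factors (1,1,1,1,1,1,1,1,1).

∂_2: C_2 → C_1 sends each 2-simplex [p,q,r] to [q,r] − [p,r] + [p,q]. For instance
  ∂ELN = LN − EN + EL,
  ∂AMN = MN − AN + AM.
The 17×4 boundary matrix has rank 4 and Smith normal form diag(1,1,1,1).

Computing H_k = (kernel of ∂_k) / (image of ∂_{k+1}):

  H_0: rank C_0 − rank ∂_1 = 10 − 9 = 1, and the invariant factors of ∂_1 are all 1, so H_0 ≅ Z.

H_0 ≅ Z.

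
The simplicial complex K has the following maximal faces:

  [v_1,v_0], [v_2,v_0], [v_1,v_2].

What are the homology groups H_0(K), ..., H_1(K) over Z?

H_0 ≅ Z,  H_1 ≅ Z.

Take the total order v_0 < v_1 < v_2 on the vertex set. Then K (dimension 1) consists of the simplices:

  0-simplices (3): [v_0], [v_1], [v_2]
  1-simplices (3): [v_0,v_1], [v_0,v_2], [v_1,v_2]

so the chain groups are C_0 ≅ Z^3, C_1 ≅ Z^3.

The boundary map ∂_1: C_1 → C_0 is given by ∂[p,q] = [q] − [p].
This gives a 3×3 integer matrix of rank 2; reducing to Smith normal form yields diagonal entries (1,1).

Now H_k = ker ∂_k / im ∂_{k+1}, so:

  H_0: rank C_0 − rank ∂_1 = 3 − 2 = 1, and the invariant factors of ∂_1 are all 1, so H_0 = Z.
  H_1: rank ker ∂_1 − rank ∂_2 = (3 − 2) − 0 = 1, and there is no ∂_2, so H_1 = Z.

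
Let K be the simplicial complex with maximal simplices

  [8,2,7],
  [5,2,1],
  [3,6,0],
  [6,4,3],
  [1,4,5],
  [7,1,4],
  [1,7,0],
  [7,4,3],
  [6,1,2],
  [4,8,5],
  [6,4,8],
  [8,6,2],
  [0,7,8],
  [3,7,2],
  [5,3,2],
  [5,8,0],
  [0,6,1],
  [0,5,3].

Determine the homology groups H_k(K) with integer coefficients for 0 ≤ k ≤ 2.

Fix the vertex order 0 < 1 < 2 < 3 < 4 < 5 < 6 < 7 < 8 and write every simplex with vertices in increasing order. Then dim K = 2 and the simplices of K are:

  0-simplices (9): [0], [1], [2], [3], [4], [5], [6], [7], [8]
  1-simplices (27): (27 of them)
  2-simplices (18): [0,1,6], [0,1,7], [0,3,5], [0,3,6], [0,5,8], [0,7,8], [1,2,5], [1,2,6], [1,4,5], [1,4,7], [2,3,5], [2,3,7], [2,6,8], [2,7,8], [3,4,6], [3,4,7], [4,5,8], [4,6,8]

Hence C_0 ≅ Z^9, C_1 ≅ Z^27, C_2 ≅ Z^18.

The boundary map ∂_1: C_1 → C_0 maps an edge to its endpoints' difference, ∂[p,q] = q − p. For instance
  ∂[1,7] = [7] − [1].
As a 9×27 matrix over Z this has rank 8, with invariant factors (1,1,1,1,1,1,1,1).

The boundary map ∂_2: C_2 → C_1 maps a triangle to the signed sum of its edges. For instance
  ∂[1,2,6] = [2,6] − [1,6] + [1,2],
  ∂[1,4,5] = [4,5] − [1,5] + [1,4].
As a 27×18 matrix over Z this has rank 17, with invariant factors (1,1,1,1,1,1,1,1,1,1,1,1,1,1,1,1,1).

Computing H_k = (kernel of ∂_k) / (image of ∂_{k+1}):

  H_0: rank C_0 − rank ∂_1 = 9 − 8 = 1, and the invariant factors of ∂_1 are all 1, so H_0 = Z.
  H_1: rank ker ∂_1 − rank ∂_2 = (27 − 8) − 17 = 2, and the invariant factors of ∂_2 are all 1, so H_1 = Z^2.
  H_2: rank ker ∂_2 − rank ∂_3 = (18 − 17) − 0 = 1, and there is no ∂_3, so H_2 = Z.

H_0 ≅ Z,  H_1 ≅ Z^2,  H_2 ≅ Z.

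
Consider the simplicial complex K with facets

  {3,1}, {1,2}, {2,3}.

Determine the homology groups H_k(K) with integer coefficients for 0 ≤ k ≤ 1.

H_0 ≅ Z,  H_1 ≅ Z.

Fix the vertex order 1 < 2 < 3 and write every simplex with vertices in increasing order. Then dim K = 1 and the simplices of K are:

  0-simplices (3): [1], [2], [3]
  1-simplices (3): [1,2], [1,3], [2,3]

so the chain groups are C_0 ≅ Z^3, C_1 ≅ Z^3.

The boundary map ∂_1: C_1 → C_0 maps an edge to its endpoints' difference, ∂[p,q] = q − p. For instance
  ∂[1,2] = [2] − [1].
The 3×3 boundary matrix has rank 2 and Smith normal form diag(1,1).

Computing H_k = (kernel of ∂_k) / (image of ∂_{k+1}):

  H_0: rank C_0 − rank ∂_1 = 3 − 2 = 1, and the invariant factors of ∂_1 are all 1, so H_0 = Z.
  H_1: rank ker ∂_1 − rank ∂_2 = (3 − 2) − 0 = 1, and there is no ∂_2, so H_1 = Z.

(K is a triangulation of the circle S^1.)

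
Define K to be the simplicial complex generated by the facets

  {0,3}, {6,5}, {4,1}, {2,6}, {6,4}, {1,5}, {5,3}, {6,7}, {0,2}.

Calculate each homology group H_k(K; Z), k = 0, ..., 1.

H_0 = Z,  H_1 = Z^2.

Take the total order 0 < 1 < 2 < 3 < 4 < 5 < 6 < 7 on the vertex set. Then K (dimension 1) consists of the simplices:

  0-simplices (8): [0], [1], [2], [3], [4], [5], [6], [7]
  1-simplices (9): [0,2], [0,3], [1,4], [1,5], [2,6], [3,5], [4,6], [5,6], [6,7]

giving chain groups C_0 ≅ Z^8, C_1 ≅ Z^9.

∂_1: C_1 → C_0 is given by ∂[p,q] = [q] − [p]. For instance
  ∂[1,5] = [5] − [1].
The 8×9 boundary matrix has rank 7 and Smith normal form diag(1,1,1,1,1,1,1).

Computing H_k = (kernel of ∂_k) / (image of ∂_{k+1}):

  H_0: rank C_0 − rank ∂_1 = 8 − 7 = 1, and the invariant factors of ∂_1 are all 1, so H_0 = Z.
  H_1: rank ker ∂_1 − rank ∂_2 = (9 − 7) − 0 = 2, and there is no ∂_2, so H_1 = Z^2.

As a check, the Euler characteristic is 8 − 9 = -1, which agrees with 1 − 2 = -1.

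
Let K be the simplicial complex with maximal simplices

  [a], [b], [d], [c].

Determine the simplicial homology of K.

H_0 = Z^4.

K has 4 vertices.
rank ∂_0 = 0, rank ∂_1 = 0 ⇒ b_0 = 4 − 0 − 0 = 4. So H_0 = Z^4.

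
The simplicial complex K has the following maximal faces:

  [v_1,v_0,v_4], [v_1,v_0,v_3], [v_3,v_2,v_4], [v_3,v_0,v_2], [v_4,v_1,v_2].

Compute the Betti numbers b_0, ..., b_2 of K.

b_0 = 1, b_1 = 1, b_2 = 0.

We work with the vertex ordering v_0 < v_1 < v_2 < v_3 < v_4. The simplices of K, each written with vertices in increasing order, are:

  0-simplices (5): [v_0], [v_1], [v_2], [v_3], [v_4]
  1-simplices (10): [v_0,v_1], [v_0,v_2], [v_0,v_3], [v_0,v_4], [v_1,v_2], [v_1,v_3], [v_1,v_4], [v_2,v_3], [v_2,v_4], [v_3,v_4]
  2-simplices (5): [v_0,v_1,v_3], [v_0,v_1,v_4], [v_0,v_2,v_3], [v_1,v_2,v_4], [v_2,v_3,v_4]

so the chain groups are C_0 ≅ Z^5, C_1 ≅ Z^10, C_2 ≅ Z^5.

Boundary ∂_1: C_1 → C_0 maps an edge to its endpoints' difference, ∂[p,q] = q − p. For instance
  ∂[v_0,v_3] = [v_3] − [v_0].
The 5×10 boundary matrix has rank 4 and Smith normal form diag(1,1,1,1).

Boundary ∂_2: C_2 → C_1 sends each 2-simplex [p,q,r] to [q,r] − [p,r] + [p,q]. For instance
  ∂[v_2,v_3,v_4] = [v_3,v_4] − [v_2,v_4] + [v_2,v_3],
  ∂[v_1,v_2,v_4] = [v_2,v_4] − [v_1,v_4] + [v_1,v_2].
As a 10×5 matrix over Z this has rank 5, with invariant factors (1,1,1,1,1).

From H_k ≅ ker(∂_k) / im(∂_{k+1}) we obtain:

  H_0: rank C_0 − rank ∂_1 = 5 − 4 = 1, and the invariant factors of ∂_1 are all 1, so H_0 = Z.
  H_1: rank ker ∂_1 − rank ∂_2 = (10 − 4) − 5 = 1, and the invariant factors of ∂_2 are all 1, so H_1 = Z.
  H_2: rank ker ∂_2 − rank ∂_3 = (5 − 5) − 0 = 0, and there is no ∂_3, so H_2 = 0.

Hence the Betti numbers are b_0 = 1, b_1 = 1, b_2 = 0.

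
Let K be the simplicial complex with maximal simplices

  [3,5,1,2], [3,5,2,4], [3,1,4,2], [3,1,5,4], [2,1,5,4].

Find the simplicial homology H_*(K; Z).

H_0 = Z,  H_1 = 0,  H_2 = 0,  H_3 = Z.

Order the vertices as 1 < 2 < 3 < 4 < 5. Listing each simplex with vertices in this order, K has dimension 3 with simplices:

  0-simplices (5): [1], [2], [3], [4], [5]
  1-simplices (10): [1,2], [1,3], [1,4], [1,5], [2,3], [2,4], [2,5], [3,4], [3,5], [4,5]
  2-simplices (10): [1,2,3], [1,2,4], [1,2,5], [1,3,4], [1,3,5], [1,4,5], [2,3,4], [2,3,5], [2,4,5], [3,4,5]
  3-simplices (5): [1,2,3,4], [1,2,3,5], [1,2,4,5], [1,3,4,5], [2,3,4,5]

so the chain groups are C_0 ≅ Z^5, C_1 ≅ Z^10, C_2 ≅ Z^10, C_3 ≅ Z^5.

Boundary ∂_1: C_1 → C_0 maps an edge to its endpoints' difference, ∂[p,q] = q − p. For instance
  ∂[2,3] = [3] − [2].
The 5×10 boundary matrix has rank 4 and Smith normal form diag(1,1,1,1).

Boundary ∂_2: C_2 → C_1 maps a triangle to the signed sum of its edges. For instance
  ∂[1,3,4] = [3,4] − [1,4] + [1,3],
  ∂[3,4,5] = [4,5] − [3,5] + [3,4].
This gives a 10×10 integer matrix of rank 6; reducing to Smith normal form yields diagonal entries (1,1,1,1,1,1).

∂_3: C_3 → C_2 sends each 3-simplex σ to the alternating sum Σ_i (−1)^i (σ with its i-th vertex removed). For instance
  ∂[1,3,4,5] = [3,4,5] − [1,4,5] + [1,3,5] − [1,3,4],
  ∂[1,2,4,5] = [2,4,5] − [1,4,5] + [1,2,5] − [1,2,4].
The resulting 10×5 matrix has rank 4, and its Smith normal form has invariant factors (1,1,1,1).

Now H_k = ker ∂_k / im ∂_{k+1}, so:

  H_0: rank C_0 − rank ∂_1 = 5 − 4 = 1, and the invariant factors of ∂_1 are all 1, so H_0 ≅ Z.
  H_1: rank ker ∂_1 − rank ∂_2 = (10 − 4) − 6 = 0, and the invariant factors of ∂_2 are all 1, so H_1 ≅ 0.
  H_2: rank ker ∂_2 − rank ∂_3 = (10 − 6) − 4 = 0, and the invariant factors of ∂_3 are all 1, so H_2 ≅ 0.
  H_3: rank ker ∂_3 − rank ∂_4 = (5 − 4) − 0 = 1, and there is no ∂_4, so H_3 ≅ Z.

As a check, the Euler characteristic is 5 − 10 + 10 − 5 = 0, which agrees with 1 − 0 + 0 − 1 = 0.
(K is a triangulation of the 3-sphere S^3.)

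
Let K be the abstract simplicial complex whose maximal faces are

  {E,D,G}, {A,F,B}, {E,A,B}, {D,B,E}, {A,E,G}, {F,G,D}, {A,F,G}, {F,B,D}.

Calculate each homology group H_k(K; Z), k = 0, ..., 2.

Order the vertices as A < B < D < E < F < G. Listing each simplex with vertices in this order, K has dimension 2 with simplices:

  0-simplices (6): A, B, D, E, F, G
  1-simplices (12): AB, AE, AF, AG, BD, BE, BF, DE, DF, DG, EG, FG
  2-simplices (8): ABE, ABF, AEG, AFG, BDE, BDF, DEG, DFG

so the chain groups are C_0 ≅ Z^6, C_1 ≅ Z^12, C_2 ≅ Z^8.

The boundary map ∂_1: C_1 → C_0 sends each edge [p,q] (with p < q) to q − p. For instance
  ∂DE = E − D.
The 6×12 boundary matrix has rank 5 and Smith normal form diag(1,1,1,1,1).

The boundary map ∂_2: C_2 → C_1 sends each 2-simplex [p,q,r] to [q,r] − [p,r] + [p,q]. For instance
  ∂AFG = FG − AG + AF,
  ∂BDF = DF − BF + BD.
As a 12×8 matrix over Z this has rank 7, with invariant factors (1,1,1,1,1,1,1).

Now H_k = ker ∂_k / im ∂_{k+1}, so:

  H_0: rank C_0 − rank ∂_1 = 6 − 5 = 1, and the invariant factors of ∂_1 are all 1, so H_0 = Z.
  H_1: rank ker ∂_1 − rank ∂_2 = (12 − 5) − 7 = 0, and the invariant factors of ∂_2 are all 1, so H_1 = 0.
  H_2: rank ker ∂_2 − rank ∂_3 = (8 − 7) − 0 = 1, and there is no ∂_3, so H_2 = Z.

As a check, the Euler characteristic is 6 − 12 + 8 = 2, which agrees with 1 − 0 + 1 = 2.

H_0 = Z,  H_1 = 0,  H_2 = Z.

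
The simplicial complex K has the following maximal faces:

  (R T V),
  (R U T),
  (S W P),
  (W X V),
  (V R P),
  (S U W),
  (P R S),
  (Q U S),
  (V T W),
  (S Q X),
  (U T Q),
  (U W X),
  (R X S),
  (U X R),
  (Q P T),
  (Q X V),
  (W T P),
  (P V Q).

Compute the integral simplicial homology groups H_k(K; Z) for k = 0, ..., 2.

Take the total order P < Q < R < S < T < U < V < W < X on the vertex set. Then K (dimension 2) consists of the simplices:

  0-simplices (9): P, Q, R, S, T, U, V, W, X
  1-simplices (27): PQ, PR, PS, PT, PV, PW, QS, QT, QU, QV, QX, RS, RT, RU, RV, RX, SU, SW, SX, TU, TV, TW, UW, UX, VW, VX, WX
  2-simplices (18): PQT, PQV, PRS, PRV, PSW, PTW, QSU, QSX, QTU, QVX, RSX, RTU, RTV, RUX, SUW, TVW, UWX, VWX

so the chain groups are C_0 ≅ Z^9, C_1 ≅ Z^27, C_2 ≅ Z^18.

Boundary ∂_1: C_1 → C_0 maps an edge to its endpoints' difference, ∂[p,q] = q − p. For instance
  ∂QU = U − Q.
As a 9×27 matrix over Z this has rank 8, with invariant factors (1,1,1,1,1,1,1,1).

∂_2: C_2 → C_1 sends each 2-simplex [p,q,r] to [q,r] − [p,r] + [p,q]. For instance
  ∂SUW = UW − SW + SU,
  ∂QTU = TU − QU + QT.
The resulting 27×18 matrix has rank 18, and its Smith normal form has invariant factors (1,1,1,1,1,1,1,1,1,1,1,1,1,1,1,1,1,2).

Reading off H_k = ker ∂_k / im ∂_{k+1}:

  H_0: rank C_0 − rank ∂_1 = 9 − 8 = 1, and the invariant factors of ∂_1 are all 1, so H_0 = Z.
  H_1: rank ker ∂_1 − rank ∂_2 = (27 − 8) − 18 = 1, and ∂_2 has invariant factor 2 > 1, so H_1 = Z ⊕ Z/2.
  H_2: rank ker ∂_2 − rank ∂_3 = (18 − 18) − 0 = 0, and there is no ∂_3, so H_2 = 0.

H_0 ≅ Z,  H_1 ≅ Z ⊕ Z/2,  H_2 = 0.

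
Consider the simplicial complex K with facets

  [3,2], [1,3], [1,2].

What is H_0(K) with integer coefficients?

H_0 ≅ Z.

We work with the vertex ordering 1 < 2 < 3. The simplices of K, each written with vertices in increasing order, are:

  0-simplices (3): [1], [2], [3]
  1-simplices (3): [1,2], [1,3], [2,3]

Hence C_0 ≅ Z^3, C_1 ≅ Z^3.

The boundary map ∂_1: C_1 → C_0 maps an edge to its endpoints' difference, ∂[p,q] = q − p.
This gives a 3×3 integer matrix of rank 2; reducing to Smith normal form yields diagonal entries (1,1).

Computing H_k = (kernel of ∂_k) / (image of ∂_{k+1}):

  H_0: rank C_0 − rank ∂_1 = 3 − 2 = 1, and the invariant factors of ∂_1 are all 1, so H_0 ≅ Z.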